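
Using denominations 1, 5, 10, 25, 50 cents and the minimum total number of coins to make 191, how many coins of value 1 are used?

1

191 − 3×50→41 − 1×25→16 − 1×10→6 − 1×5→1 − 1×1→0
Count of 1: 1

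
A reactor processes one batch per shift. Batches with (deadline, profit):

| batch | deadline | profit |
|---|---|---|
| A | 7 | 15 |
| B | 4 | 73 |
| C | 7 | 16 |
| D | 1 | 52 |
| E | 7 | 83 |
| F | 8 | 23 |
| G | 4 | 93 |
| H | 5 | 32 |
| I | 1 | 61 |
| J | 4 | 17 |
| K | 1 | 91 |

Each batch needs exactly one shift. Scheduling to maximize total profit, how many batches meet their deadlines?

Sort by profit descending; place each in the latest free slot ≤ its deadline.
By profit: G(d4,93), K(d1,91), E(d7,83), B(d4,73), I(d1,61), D(d1,52), H(d5,32), F(d8,23), J(d4,17), C(d7,16), A(d7,15)
G→slot 4; K→slot 1; E→slot 7; B→slot 3; I skipped; D skipped; H→slot 5; F→slot 8; J→slot 2; C→slot 6; A skipped.
8 of 11 scheduled.

8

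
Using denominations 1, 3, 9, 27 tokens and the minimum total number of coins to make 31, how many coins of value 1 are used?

Greedy: take as many of the largest coin as possible, then repeat with the remainder.
31 = 1×27 + 1×3 + 1×1
Count of 1: 1

1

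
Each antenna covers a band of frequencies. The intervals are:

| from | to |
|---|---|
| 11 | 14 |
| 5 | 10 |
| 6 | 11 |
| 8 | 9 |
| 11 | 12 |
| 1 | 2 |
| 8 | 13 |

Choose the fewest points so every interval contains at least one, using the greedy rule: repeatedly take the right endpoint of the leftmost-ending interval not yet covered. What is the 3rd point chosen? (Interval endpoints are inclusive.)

12

Sort by right endpoint; whenever an interval is uncovered, place a point at its right end.
By right end: [1,2]  [8,9]  [5,10]  [6,11]  [11,12]  [8,13]  [11,14]
[1,2] uncovered → point at 2; [8,9] uncovered → point at 9; [11,12] uncovered → point at 12.
Points: 2, 9, 12 (3 total).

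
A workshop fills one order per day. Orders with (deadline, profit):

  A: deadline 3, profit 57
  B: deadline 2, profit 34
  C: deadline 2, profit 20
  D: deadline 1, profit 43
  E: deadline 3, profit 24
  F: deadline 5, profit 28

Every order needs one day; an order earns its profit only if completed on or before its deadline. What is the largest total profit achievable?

Sort by profit descending; place each in the latest free slot ≤ its deadline.
Profit order: A=57 D=43 B=34 F=28 E=24 C=20
Assign: A→slot 3, D→slot 1, B→slot 2, F→slot 5, E skipped, C skipped.
Slots: [1:D] [2:B] [3:A] [5:F]
Profit = 43 + 34 + 57 + 28 = 162

162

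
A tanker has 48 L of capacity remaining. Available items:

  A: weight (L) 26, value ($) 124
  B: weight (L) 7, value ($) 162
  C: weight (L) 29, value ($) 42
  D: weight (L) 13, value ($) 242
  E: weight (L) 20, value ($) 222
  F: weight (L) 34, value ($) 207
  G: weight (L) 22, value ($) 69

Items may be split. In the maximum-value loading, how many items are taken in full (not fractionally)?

3

Order: B (162/7=23.14) > D (242/13=18.62) > E (222/20=11.10) > F (207/34=6.09) > A (124/26=4.77) > G (69/22=3.14) > C (42/29=1.45)
Fill: take B (7 @ 162) → take D (13 @ 242) → take E (20 @ 222) → take 8/34 of F → 48.71; 48/48 used.
3 item(s) taken whole; one partial (take 8/34 of F).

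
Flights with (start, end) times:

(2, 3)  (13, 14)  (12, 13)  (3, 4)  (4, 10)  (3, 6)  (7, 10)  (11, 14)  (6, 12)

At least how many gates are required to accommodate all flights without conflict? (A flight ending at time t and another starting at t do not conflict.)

Events (time:±→running): 2:+→1 3:-→0 3:+→1 3:+→2 4:-→1 4:+→2 6:-→1 6:+→2 7:+→3 … peak 3.

3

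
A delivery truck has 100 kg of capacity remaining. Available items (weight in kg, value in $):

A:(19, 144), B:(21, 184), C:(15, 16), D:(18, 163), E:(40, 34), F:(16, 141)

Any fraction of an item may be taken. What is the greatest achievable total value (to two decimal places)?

Greedy by value/weight ratio, highest first.
Order: D (163/18=9.06) > F (141/16=8.81) > B (184/21=8.76) > A (144/19=7.58) > C (16/15=1.07) > E (34/40=0.85)
Fill: take D (18 @ 163) → take F (16 @ 141) → take B (21 @ 184) → take A (19 @ 144) → take C (15 @ 16) → take 11/40 of E → 9.35; 100/100 used.
Total value = 657.35

657.35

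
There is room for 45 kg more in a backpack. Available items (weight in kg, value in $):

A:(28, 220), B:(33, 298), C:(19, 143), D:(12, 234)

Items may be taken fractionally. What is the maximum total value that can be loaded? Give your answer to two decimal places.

Ratios (sorted): D 19.50, B 9.03, A 7.86, C 7.53
take D (12 @ 234); take B (33 @ 298). Capacity used 45/45.
Total value = 532.00

532.00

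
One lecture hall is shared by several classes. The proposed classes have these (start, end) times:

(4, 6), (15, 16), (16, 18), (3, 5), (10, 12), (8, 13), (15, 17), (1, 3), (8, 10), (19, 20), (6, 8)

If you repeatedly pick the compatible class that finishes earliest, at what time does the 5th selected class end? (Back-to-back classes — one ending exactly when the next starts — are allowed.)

Greedy by earliest finish: after sorting by end time, pick each interval compatible with the last pick.
By end time: (1,3), (3,5), (4,6), (6,8), (8,10), (10,12), (8,13), (15,16), (15,17), (16,18), (19,20).
Pick (1,3); next start ≥ 3 → (3,5); next start ≥ 5 → (6,8); next start ≥ 8 → (8,10); next start ≥ 10 → (10,12); next start ≥ 12 → (15,16); next start ≥ 16 → (16,18); next start ≥ 18 → (19,20).
Selected: (1,3) (3,5) (6,8) (8,10) (10,12) (15,16) (16,18) (19,20)

12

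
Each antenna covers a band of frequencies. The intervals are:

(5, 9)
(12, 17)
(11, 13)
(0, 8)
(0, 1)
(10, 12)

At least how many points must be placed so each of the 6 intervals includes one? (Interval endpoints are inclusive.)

By right end: [0,1]  [0,8]  [5,9]  [10,12]  [11,13]  [12,17]
[0,1] uncovered → point at 1; [5,9] uncovered → point at 9; [10,12] uncovered → point at 12.
Points: 1, 9, 12 (3 total).

3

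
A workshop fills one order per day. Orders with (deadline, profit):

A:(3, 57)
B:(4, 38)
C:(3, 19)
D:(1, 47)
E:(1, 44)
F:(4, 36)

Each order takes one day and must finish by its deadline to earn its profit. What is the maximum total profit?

178

Profit order: A=57 D=47 E=44 B=38 F=36 C=19
Assign: A→slot 3, D→slot 1, E skipped, B→slot 4, F→slot 2, C skipped.
Slots: [1:D] [2:F] [3:A] [4:B]
Profit = 47 + 36 + 57 + 38 = 178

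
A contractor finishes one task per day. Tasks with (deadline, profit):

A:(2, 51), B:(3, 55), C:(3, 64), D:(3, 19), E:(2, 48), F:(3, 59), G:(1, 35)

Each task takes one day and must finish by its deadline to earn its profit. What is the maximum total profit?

By profit: C(d3,64), F(d3,59), B(d3,55), A(d2,51), E(d2,48), G(d1,35), D(d3,19)
C→slot 3; F→slot 2; B→slot 1; A skipped; E skipped; G skipped; D skipped.
Profit = 55 + 59 + 64 = 178

178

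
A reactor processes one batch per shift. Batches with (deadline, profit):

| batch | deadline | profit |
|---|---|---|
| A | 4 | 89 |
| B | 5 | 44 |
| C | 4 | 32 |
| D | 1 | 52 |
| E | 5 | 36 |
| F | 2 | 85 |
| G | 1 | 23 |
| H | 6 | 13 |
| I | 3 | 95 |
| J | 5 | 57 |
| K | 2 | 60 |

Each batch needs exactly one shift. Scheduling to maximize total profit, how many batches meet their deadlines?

6

Profit order: I=95 A=89 F=85 K=60 J=57 D=52 B=44 E=36 C=32 G=23 H=13
Assign: I→slot 3, A→slot 4, F→slot 2, K→slot 1, J→slot 5, D skipped, B skipped, E skipped, C skipped, G skipped, H→slot 6.
Slots: [1:K] [2:F] [3:I] [4:A] [5:J] [6:H]
6 of 11 scheduled.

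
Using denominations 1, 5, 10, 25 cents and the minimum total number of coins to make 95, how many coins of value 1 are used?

Use the largest denomination that fits, subtract, and repeat.
95 − 3×25→20 − 2×10→0
Count of 1: 0

0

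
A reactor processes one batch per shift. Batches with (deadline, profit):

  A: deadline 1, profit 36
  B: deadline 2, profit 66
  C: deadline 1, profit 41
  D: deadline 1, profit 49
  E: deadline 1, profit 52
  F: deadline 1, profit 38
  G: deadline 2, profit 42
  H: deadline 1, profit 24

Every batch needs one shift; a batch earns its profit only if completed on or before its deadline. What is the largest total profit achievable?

118

Take jobs in profit order; each goes to the latest open slot no later than its deadline.
By profit: B(d2,66), E(d1,52), D(d1,49), G(d2,42), C(d1,41), F(d1,38), A(d1,36), H(d1,24)
B→slot 2; E→slot 1; D skipped; G skipped; C skipped; F skipped; A skipped; H skipped.
Profit = 52 + 66 = 118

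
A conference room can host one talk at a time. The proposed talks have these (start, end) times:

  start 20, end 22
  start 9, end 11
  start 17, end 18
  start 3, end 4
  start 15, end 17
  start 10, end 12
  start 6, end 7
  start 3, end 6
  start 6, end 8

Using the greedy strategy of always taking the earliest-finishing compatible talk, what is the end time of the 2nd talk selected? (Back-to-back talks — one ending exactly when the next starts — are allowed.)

7

Sort by end time and greedily take each interval whose start is ≥ the last chosen end.
Sorted by end: (3,4)  (3,6)  (6,7)  (6,8)  (9,11)  (10,12)  (15,17)  (17,18)  (20,22)
take (3,4); skip (3,6); take (6,7); take (9,11); take (15,17); take (17,18); take (20,22).
Selected: (3,4) (6,7) (9,11) (15,17) (17,18) (20,22)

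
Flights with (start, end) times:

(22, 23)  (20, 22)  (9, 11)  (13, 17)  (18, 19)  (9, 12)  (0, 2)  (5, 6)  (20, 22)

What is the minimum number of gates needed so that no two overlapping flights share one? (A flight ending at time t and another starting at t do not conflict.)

Count concurrent intervals with a sweep; the peak is the room count.
Events (time:±→running): 0:+→1 2:-→0 5:+→1 6:-→0 9:+→1 9:+→2 … peak 2.

2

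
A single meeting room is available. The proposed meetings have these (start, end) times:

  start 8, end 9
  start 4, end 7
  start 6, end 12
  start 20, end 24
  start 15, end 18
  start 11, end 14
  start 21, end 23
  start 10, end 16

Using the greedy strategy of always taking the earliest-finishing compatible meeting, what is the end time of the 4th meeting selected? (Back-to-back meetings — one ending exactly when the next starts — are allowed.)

18

Sorted by end: (4,7)  (8,9)  (6,12)  (11,14)  (10,16)  (15,18)  (21,23)  (20,24)
take (4,7); take (8,9); take (11,14); skip (10,16); take (15,18); take (21,23); skip (20,24).
Selected: (4,7) (8,9) (11,14) (15,18) (21,23)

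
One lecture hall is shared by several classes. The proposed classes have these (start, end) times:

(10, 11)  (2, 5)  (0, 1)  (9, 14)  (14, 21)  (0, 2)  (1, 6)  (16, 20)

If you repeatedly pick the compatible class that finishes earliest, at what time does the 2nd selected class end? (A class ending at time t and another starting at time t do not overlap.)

5

Sort by end time and greedily take each interval whose start is ≥ the last chosen end.
By end time: (0,1), (0,2), (2,5), (1,6), (10,11), (9,14), (16,20), (14,21).
Pick (0,1); next start ≥ 1 → (2,5); next start ≥ 5 → (10,11); next start ≥ 11 → (16,20).
Selected: (0,1) (2,5) (10,11) (16,20)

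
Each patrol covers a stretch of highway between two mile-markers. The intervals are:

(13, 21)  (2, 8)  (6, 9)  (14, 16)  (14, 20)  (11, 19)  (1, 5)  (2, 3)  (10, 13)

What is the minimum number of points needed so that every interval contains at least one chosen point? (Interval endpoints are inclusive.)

Process intervals by earliest right end; each time one isn't hit yet, stab at its right endpoint.
Sorted: [2,3] [1,5] [2,8] [6,9] [10,13] [14,16] [11,19] [14,20] [13,21]
{[2,3],[1,5],[2,8]} hit by 3; {[6,9]} hit by 9; {[10,13]} hit by 13; {[14,16],[11,19],[14,20],[13,21]} hit by 16.
Points: 3, 9, 13, 16 (4 total).

4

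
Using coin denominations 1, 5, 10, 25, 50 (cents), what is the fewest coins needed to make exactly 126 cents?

126 − 2×50→26 − 1×25→1 − 1×1→0
Total coins = 2 + 1 + 1 = 4

4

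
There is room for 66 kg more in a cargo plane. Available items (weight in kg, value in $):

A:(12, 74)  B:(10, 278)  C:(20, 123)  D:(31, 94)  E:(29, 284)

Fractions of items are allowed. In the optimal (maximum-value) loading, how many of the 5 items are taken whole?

Greedy by value/weight ratio, highest first.
Ratios (sorted): B 27.80, E 9.79, A 6.17, C 6.15, D 3.03
take B (10 @ 278); take E (29 @ 284); take A (12 @ 74); take 15/20 of C → 92.25. Capacity used 66/66.
3 item(s) taken whole; one partial (take 15/20 of C).

3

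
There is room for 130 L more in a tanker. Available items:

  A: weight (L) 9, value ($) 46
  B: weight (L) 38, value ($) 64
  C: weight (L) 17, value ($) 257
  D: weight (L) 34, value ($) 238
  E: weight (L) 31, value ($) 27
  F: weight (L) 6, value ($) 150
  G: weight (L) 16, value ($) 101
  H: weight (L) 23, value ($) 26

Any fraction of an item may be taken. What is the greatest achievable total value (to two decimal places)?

Sort by value per unit weight and fill in that order.
Order: F (150/6=25.00) > C (257/17=15.12) > D (238/34=7.00) > G (101/16=6.31) > A (46/9=5.11) > B (64/38=1.68) > H (26/23=1.13) > E (27/31=0.87)
Fill: take F (6 @ 150) → take C (17 @ 257) → take D (34 @ 238) → take G (16 @ 101) → take A (9 @ 46) → take B (38 @ 64) → take 10/23 of H → 11.30; 130/130 used.
Total value = 867.30

867.30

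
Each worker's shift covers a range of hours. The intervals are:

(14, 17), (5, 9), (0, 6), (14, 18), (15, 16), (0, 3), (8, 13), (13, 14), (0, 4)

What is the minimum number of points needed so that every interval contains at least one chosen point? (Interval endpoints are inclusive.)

4

Sorted: [0,3] [0,4] [0,6] [5,9] [8,13] [13,14] [15,16] [14,17] [14,18]
{[0,3],[0,4],[0,6]} hit by 3; {[5,9],[8,13]} hit by 9; {[13,14]} hit by 14; {[15,16],[14,17],[14,18]} hit by 16.
Points: 3, 9, 14, 16 (4 total).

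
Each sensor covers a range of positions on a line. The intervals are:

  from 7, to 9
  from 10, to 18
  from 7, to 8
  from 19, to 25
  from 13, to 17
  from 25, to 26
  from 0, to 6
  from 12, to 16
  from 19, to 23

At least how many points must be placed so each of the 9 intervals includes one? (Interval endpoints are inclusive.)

Sort by right endpoint; whenever an interval is uncovered, place a point at its right end.
Sorted: [0,6] [7,8] [7,9] [12,16] [13,17] [10,18] [19,23] [19,25] [25,26]
{[0,6]} hit by 6; {[7,8],[7,9]} hit by 8; {[12,16],[13,17],[10,18]} hit by 16; {[19,23],[19,25]} hit by 23; {[25,26]} hit by 26.
Points: 6, 8, 16, 23, 26 (5 total).

5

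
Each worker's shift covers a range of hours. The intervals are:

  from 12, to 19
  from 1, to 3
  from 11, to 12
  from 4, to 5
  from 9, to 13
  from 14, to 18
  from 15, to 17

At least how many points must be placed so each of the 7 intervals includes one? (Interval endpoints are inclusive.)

By right end: [1,3]  [4,5]  [11,12]  [9,13]  [15,17]  [14,18]  [12,19]
[1,3] uncovered → point at 3; [4,5] uncovered → point at 5; [11,12] uncovered → point at 12; [15,17] uncovered → point at 17.
Points: 3, 5, 12, 17 (4 total).

4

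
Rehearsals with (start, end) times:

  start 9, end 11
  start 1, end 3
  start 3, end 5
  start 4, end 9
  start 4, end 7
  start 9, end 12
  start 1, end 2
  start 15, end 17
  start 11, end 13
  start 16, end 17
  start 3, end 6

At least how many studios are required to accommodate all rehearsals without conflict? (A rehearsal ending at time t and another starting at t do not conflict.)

Events (time:±→running): 1:+→1 1:+→2 2:-→1 3:-→0 3:+→1 3:+→2 4:+→3 4:+→4 … peak 4.

4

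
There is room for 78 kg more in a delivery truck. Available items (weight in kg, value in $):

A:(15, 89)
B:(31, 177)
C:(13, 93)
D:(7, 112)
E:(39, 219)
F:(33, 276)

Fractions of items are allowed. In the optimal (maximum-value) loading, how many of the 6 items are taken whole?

Greedy by value/weight ratio, highest first.
Order: D (112/7=16.00) > F (276/33=8.36) > C (93/13=7.15) > A (89/15=5.93) > B (177/31=5.71) > E (219/39=5.62)
Fill: take D (7 @ 112) → take F (33 @ 276) → take C (13 @ 93) → take A (15 @ 89) → take 10/31 of B → 57.10; 78/78 used.
4 item(s) taken whole; one partial (take 10/31 of B).

4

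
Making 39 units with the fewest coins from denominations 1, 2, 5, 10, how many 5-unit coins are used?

39 = 3×10 + 1×5 + 2×2
Count of 5: 1

1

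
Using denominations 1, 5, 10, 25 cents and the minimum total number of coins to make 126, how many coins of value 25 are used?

5

126 − 5×25→1 − 1×1→0
Count of 25: 5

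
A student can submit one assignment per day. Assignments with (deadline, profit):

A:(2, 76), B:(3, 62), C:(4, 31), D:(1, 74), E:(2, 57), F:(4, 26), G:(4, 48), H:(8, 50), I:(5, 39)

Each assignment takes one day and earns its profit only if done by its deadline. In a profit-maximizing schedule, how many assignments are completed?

By profit: A(d2,76), D(d1,74), B(d3,62), E(d2,57), H(d8,50), G(d4,48), I(d5,39), C(d4,31), F(d4,26)
A→slot 2; D→slot 1; B→slot 3; E skipped; H→slot 8; G→slot 4; I→slot 5; C skipped; F skipped.
6 of 9 scheduled.

6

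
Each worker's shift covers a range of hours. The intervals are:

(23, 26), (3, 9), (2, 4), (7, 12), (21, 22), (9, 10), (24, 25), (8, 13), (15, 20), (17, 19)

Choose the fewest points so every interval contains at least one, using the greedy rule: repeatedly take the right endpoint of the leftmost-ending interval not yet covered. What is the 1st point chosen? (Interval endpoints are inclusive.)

By right end: [2,4]  [3,9]  [9,10]  [7,12]  [8,13]  [17,19]  [15,20]  [21,22]  [24,25]  [23,26]
[2,4] uncovered → point at 4; [9,10] uncovered → point at 10; [17,19] uncovered → point at 19; [21,22] uncovered → point at 22; [24,25] uncovered → point at 25.
Points: 4, 10, 19, 22, 25 (5 total).

4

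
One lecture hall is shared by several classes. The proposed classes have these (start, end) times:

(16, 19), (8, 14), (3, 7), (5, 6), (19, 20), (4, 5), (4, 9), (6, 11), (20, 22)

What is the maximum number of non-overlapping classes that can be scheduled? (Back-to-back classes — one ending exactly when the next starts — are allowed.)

6

By end time: (4,5), (5,6), (3,7), (4,9), (6,11), (8,14), (16,19), (19,20), (20,22).
Pick (4,5); next start ≥ 5 → (5,6); next start ≥ 6 → (6,11); next start ≥ 11 → (16,19); next start ≥ 19 → (19,20); next start ≥ 20 → (20,22).
Selected 6 classes.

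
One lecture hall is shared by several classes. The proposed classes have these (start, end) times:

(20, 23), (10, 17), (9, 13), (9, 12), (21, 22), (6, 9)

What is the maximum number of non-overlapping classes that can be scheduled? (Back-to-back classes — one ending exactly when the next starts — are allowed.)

3

Order by finish time; keep every interval that doesn't clash with the previous kept one.
Sorted by end: (6,9)  (9,12)  (9,13)  (10,17)  (21,22)  (20,23)
take (6,9); take (9,12); take (21,22); skip (20,23).
Selected 3 classes.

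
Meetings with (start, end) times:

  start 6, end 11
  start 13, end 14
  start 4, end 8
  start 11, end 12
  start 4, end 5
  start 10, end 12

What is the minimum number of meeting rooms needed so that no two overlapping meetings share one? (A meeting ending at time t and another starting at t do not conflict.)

Events (time:±→running): 4:+→1 4:+→2 … peak 2.

2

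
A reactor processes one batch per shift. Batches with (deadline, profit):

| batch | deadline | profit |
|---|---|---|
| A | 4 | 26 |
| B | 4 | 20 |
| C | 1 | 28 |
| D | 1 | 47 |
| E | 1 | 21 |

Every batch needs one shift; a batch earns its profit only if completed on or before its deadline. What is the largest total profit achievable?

93

Take jobs in profit order; each goes to the latest open slot no later than its deadline.
By profit: D(d1,47), C(d1,28), A(d4,26), E(d1,21), B(d4,20)
D→slot 1; C skipped; A→slot 4; E skipped; B→slot 3.
Profit = 47 + 20 + 26 = 93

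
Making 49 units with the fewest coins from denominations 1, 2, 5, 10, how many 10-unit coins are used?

Use the largest denomination that fits, subtract, and repeat.
49 − 4×10→9 − 1×5→4 − 2×2→0
Count of 10: 4

4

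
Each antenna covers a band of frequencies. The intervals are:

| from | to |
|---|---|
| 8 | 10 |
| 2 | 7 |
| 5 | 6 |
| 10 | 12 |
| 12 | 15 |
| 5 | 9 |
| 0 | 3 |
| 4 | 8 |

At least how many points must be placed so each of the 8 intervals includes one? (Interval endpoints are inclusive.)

4

Sort by right endpoint; whenever an interval is uncovered, place a point at its right end.
Sorted: [0,3] [5,6] [2,7] [4,8] [5,9] [8,10] [10,12] [12,15]
{[0,3]} hit by 3; {[5,6],[2,7],[4,8],[5,9]} hit by 6; {[8,10],[10,12]} hit by 10; {[12,15]} hit by 15.
Points: 3, 6, 10, 15 (4 total).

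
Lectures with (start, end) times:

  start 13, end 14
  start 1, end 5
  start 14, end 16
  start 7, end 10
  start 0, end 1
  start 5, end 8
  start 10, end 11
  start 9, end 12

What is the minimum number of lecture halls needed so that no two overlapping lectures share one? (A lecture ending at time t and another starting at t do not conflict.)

2

The answer is the maximum number of intervals overlapping at any instant.
Events (time:±→running): 0:+→1 1:-→0 1:+→1 5:-→0 5:+→1 7:+→2 … peak 2.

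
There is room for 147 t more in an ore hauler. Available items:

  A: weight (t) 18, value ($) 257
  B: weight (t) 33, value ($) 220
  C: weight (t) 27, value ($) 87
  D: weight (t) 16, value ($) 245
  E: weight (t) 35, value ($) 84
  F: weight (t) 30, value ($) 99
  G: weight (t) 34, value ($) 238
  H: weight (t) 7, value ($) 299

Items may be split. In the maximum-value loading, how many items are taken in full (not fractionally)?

Greedy by value/weight ratio, highest first.
Order: H (299/7=42.71) > D (245/16=15.31) > A (257/18=14.28) > G (238/34=7.00) > B (220/33=6.67) > F (99/30=3.30) > C (87/27=3.22) > E (84/35=2.40)
Fill: take H (7 @ 299) → take D (16 @ 245) → take A (18 @ 257) → take G (34 @ 238) → take B (33 @ 220) → take F (30 @ 99) → take 9/27 of C → 29.00; 147/147 used.
6 item(s) taken whole; one partial (take 9/27 of C).

6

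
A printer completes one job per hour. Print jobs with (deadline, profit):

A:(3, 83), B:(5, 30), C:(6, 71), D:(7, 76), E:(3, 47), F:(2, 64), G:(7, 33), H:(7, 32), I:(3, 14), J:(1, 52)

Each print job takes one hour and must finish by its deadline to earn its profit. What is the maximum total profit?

Sort by profit descending; place each in the latest free slot ≤ its deadline.
Profit order: A=83 D=76 C=71 F=64 J=52 E=47 G=33 H=32 B=30 I=14
Assign: A→slot 3, D→slot 7, C→slot 6, F→slot 2, J→slot 1, E skipped, G→slot 5, H→slot 4, B skipped, I skipped.
Slots: [1:J] [2:F] [3:A] [4:H] [5:G] [6:C] [7:D]
Profit = 52 + 64 + 83 + 32 + 33 + 71 + 76 = 411

411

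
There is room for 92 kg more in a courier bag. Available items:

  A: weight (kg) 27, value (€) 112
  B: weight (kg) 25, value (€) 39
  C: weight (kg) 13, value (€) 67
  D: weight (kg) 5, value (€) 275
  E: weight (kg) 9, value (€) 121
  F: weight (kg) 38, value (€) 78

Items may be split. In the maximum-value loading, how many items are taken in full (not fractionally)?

Order: D (275/5=55.00) > E (121/9=13.44) > C (67/13=5.15) > A (112/27=4.15) > F (78/38=2.05) > B (39/25=1.56)
Fill: take D (5 @ 275) → take E (9 @ 121) → take C (13 @ 67) → take A (27 @ 112) → take F (38 @ 78); 92/92 used.
5 item(s) taken whole.

5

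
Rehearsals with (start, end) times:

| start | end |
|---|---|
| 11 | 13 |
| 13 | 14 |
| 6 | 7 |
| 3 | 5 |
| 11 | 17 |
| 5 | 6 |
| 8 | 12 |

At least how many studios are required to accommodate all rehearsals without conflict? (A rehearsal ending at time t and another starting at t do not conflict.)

3

Count concurrent intervals with a sweep; the peak is the room count.
starts: [3, 5, 6, 8, 11, 11, 13]
ends:   [5, 6, 7, 12, 13, 14, 17]
s3→1 e5→0 s5→1 e6→0 s6→1 e7→0 s8→1 s11→2 s11→3  — peak 3.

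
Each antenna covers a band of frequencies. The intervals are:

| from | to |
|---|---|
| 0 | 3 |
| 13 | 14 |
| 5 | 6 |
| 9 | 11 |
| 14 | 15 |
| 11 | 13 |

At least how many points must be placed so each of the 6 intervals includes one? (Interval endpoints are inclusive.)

Sort by right endpoint; whenever an interval is uncovered, place a point at its right end.
By right end: [0,3]  [5,6]  [9,11]  [11,13]  [13,14]  [14,15]
[0,3] uncovered → point at 3; [5,6] uncovered → point at 6; [9,11] uncovered → point at 11; [13,14] uncovered → point at 14.
Points: 3, 6, 11, 14 (4 total).

4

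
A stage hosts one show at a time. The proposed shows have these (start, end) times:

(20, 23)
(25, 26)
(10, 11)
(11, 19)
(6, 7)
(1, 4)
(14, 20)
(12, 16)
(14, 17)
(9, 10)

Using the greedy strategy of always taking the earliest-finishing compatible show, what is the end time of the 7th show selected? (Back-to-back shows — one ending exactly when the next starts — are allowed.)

By end time: (1,4), (6,7), (9,10), (10,11), (12,16), (14,17), (11,19), (14,20), (20,23), (25,26).
Pick (1,4); next start ≥ 4 → (6,7); next start ≥ 7 → (9,10); next start ≥ 10 → (10,11); next start ≥ 11 → (12,16); next start ≥ 16 → (20,23); next start ≥ 23 → (25,26).
Selected: (1,4) (6,7) (9,10) (10,11) (12,16) (20,23) (25,26)

26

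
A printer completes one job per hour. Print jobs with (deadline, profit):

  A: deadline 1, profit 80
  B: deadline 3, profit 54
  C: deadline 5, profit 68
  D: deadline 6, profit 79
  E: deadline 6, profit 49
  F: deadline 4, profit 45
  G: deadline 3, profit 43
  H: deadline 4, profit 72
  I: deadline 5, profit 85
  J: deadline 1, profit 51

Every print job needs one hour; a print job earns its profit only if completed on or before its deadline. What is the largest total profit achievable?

Sort by profit descending; place each in the latest free slot ≤ its deadline.
Profit order: I=85 A=80 D=79 H=72 C=68 B=54 J=51 E=49 F=45 G=43
Assign: I→slot 5, A→slot 1, D→slot 6, H→slot 4, C→slot 3, B→slot 2, J skipped, E skipped, F skipped, G skipped.
Slots: [1:A] [2:B] [3:C] [4:H] [5:I] [6:D]
Profit = 80 + 54 + 68 + 72 + 85 + 79 = 438

438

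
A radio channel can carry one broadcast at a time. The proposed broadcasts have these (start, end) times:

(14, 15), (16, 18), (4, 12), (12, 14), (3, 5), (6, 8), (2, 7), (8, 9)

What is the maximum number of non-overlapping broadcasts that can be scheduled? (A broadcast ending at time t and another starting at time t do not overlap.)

By end time: (3,5), (2,7), (6,8), (8,9), (4,12), (12,14), (14,15), (16,18).
Pick (3,5); next start ≥ 5 → (6,8); next start ≥ 8 → (8,9); next start ≥ 9 → (12,14); next start ≥ 14 → (14,15); next start ≥ 15 → (16,18).
Selected 6 broadcasts.

6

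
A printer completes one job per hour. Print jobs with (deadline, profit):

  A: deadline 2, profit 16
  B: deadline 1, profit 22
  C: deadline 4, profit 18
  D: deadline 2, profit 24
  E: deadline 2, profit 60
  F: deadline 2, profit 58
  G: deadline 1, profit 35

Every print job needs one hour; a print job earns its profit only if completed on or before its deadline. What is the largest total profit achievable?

Take jobs in profit order; each goes to the latest open slot no later than its deadline.
By profit: E(d2,60), F(d2,58), G(d1,35), D(d2,24), B(d1,22), C(d4,18), A(d2,16)
E→slot 2; F→slot 1; G skipped; D skipped; B skipped; C→slot 4; A skipped.
Profit = 58 + 60 + 18 = 136

136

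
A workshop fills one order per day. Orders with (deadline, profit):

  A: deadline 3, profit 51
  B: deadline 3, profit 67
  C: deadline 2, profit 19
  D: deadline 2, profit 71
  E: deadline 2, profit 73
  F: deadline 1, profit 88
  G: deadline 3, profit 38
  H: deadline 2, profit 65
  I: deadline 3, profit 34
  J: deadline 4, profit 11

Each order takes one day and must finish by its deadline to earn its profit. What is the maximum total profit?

Take jobs in profit order; each goes to the latest open slot no later than its deadline.
By profit: F(d1,88), E(d2,73), D(d2,71), B(d3,67), H(d2,65), A(d3,51), G(d3,38), I(d3,34), C(d2,19), J(d4,11)
F→slot 1; E→slot 2; D skipped; B→slot 3; H skipped; A skipped; G skipped; I skipped; C skipped; J→slot 4.
Profit = 88 + 73 + 67 + 11 = 239

239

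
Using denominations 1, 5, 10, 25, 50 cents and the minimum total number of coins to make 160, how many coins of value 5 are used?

0

160 = 3×50 + 1×10
Count of 5: 0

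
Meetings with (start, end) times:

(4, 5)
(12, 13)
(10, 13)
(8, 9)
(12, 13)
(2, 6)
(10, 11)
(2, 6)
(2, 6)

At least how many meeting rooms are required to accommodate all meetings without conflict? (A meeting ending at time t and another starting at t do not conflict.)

4

starts: [2, 2, 2, 4, 8, 10, 10, 12, 12]
ends:   [5, 6, 6, 6, 9, 11, 13, 13, 13]
s2→1 s2→2 s2→3 s4→4  — peak 4.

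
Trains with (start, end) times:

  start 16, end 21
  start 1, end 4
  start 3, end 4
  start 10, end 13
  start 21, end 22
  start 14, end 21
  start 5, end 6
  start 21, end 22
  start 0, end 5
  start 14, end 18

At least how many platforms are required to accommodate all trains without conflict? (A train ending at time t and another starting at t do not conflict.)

Events (time:±→running): 0:+→1 1:+→2 3:+→3 … peak 3.

3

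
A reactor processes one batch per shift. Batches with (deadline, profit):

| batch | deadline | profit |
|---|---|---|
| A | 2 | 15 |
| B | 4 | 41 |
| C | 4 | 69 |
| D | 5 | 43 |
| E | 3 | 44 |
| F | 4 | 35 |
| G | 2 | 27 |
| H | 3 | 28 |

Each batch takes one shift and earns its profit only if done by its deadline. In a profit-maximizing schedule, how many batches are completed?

Profit order: C=69 E=44 D=43 B=41 F=35 H=28 G=27 A=15
Assign: C→slot 4, E→slot 3, D→slot 5, B→slot 2, F→slot 1, H skipped, G skipped, A skipped.
Slots: [1:F] [2:B] [3:E] [4:C] [5:D]
5 of 8 scheduled.

5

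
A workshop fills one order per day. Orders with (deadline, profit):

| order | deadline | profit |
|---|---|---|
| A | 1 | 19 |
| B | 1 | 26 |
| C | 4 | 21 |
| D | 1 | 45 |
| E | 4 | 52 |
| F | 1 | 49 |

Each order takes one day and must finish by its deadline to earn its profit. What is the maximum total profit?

122

By profit: E(d4,52), F(d1,49), D(d1,45), B(d1,26), C(d4,21), A(d1,19)
E→slot 4; F→slot 1; D skipped; B skipped; C→slot 3; A skipped.
Profit = 49 + 21 + 52 = 122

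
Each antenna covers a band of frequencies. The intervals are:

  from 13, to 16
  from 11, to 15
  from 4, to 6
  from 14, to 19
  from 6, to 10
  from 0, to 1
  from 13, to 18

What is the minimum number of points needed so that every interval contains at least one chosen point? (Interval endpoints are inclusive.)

3

Sort by right endpoint; whenever an interval is uncovered, place a point at its right end.
Sorted: [0,1] [4,6] [6,10] [11,15] [13,16] [13,18] [14,19]
{[0,1]} hit by 1; {[4,6],[6,10]} hit by 6; {[11,15],[13,16],[13,18],[14,19]} hit by 15.
Points: 1, 6, 15 (3 total).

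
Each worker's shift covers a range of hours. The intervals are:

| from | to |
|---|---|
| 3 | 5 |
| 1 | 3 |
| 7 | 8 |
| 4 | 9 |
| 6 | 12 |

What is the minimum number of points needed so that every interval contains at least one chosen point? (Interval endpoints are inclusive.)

Process intervals by earliest right end; each time one isn't hit yet, stab at its right endpoint.
By right end: [1,3]  [3,5]  [7,8]  [4,9]  [6,12]
[1,3] uncovered → point at 3; [7,8] uncovered → point at 8.
Points: 3, 8 (2 total).

2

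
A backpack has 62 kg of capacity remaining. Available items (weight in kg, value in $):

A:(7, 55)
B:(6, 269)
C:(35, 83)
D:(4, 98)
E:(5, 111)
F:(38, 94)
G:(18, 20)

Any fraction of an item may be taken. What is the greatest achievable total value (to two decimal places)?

Order: B (269/6=44.83) > D (98/4=24.50) > E (111/5=22.20) > A (55/7=7.86) > F (94/38=2.47) > C (83/35=2.37) > G (20/18=1.11)
Fill: take B (6 @ 269) → take D (4 @ 98) → take E (5 @ 111) → take A (7 @ 55) → take F (38 @ 94) → take 2/35 of C → 4.74; 62/62 used.
Total value = 631.74

631.74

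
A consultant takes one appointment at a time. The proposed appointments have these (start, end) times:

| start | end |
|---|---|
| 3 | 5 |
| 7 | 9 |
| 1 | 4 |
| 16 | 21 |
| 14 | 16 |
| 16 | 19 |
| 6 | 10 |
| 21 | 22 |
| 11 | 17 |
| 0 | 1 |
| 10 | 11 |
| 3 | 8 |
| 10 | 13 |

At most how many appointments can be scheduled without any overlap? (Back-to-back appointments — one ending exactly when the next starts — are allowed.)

By end time: (0,1), (1,4), (3,5), (3,8), (7,9), (6,10), (10,11), (10,13), (14,16), (11,17), (16,19), (16,21), (21,22).
Pick (0,1); next start ≥ 1 → (1,4); next start ≥ 4 → (7,9); next start ≥ 9 → (10,11); next start ≥ 11 → (14,16); next start ≥ 16 → (16,19); next start ≥ 19 → (21,22).
Selected 7 appointments.

7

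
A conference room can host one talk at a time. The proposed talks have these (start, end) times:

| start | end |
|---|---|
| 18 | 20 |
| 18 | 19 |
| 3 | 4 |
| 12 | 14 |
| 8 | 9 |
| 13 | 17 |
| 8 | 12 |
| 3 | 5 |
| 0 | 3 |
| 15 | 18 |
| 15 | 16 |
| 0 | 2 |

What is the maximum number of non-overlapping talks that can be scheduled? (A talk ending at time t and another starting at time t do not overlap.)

6

By end time: (0,2), (0,3), (3,4), (3,5), (8,9), (8,12), (12,14), (15,16), (13,17), (15,18), (18,19), (18,20).
Pick (0,2); next start ≥ 2 → (3,4); next start ≥ 4 → (8,9); next start ≥ 9 → (12,14); next start ≥ 14 → (15,16); next start ≥ 16 → (18,19).
Selected 6 talks.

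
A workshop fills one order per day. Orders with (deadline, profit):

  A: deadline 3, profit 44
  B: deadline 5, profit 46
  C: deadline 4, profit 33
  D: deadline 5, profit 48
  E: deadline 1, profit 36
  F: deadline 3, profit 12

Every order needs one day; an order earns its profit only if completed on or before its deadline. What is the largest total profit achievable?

207

Sort by profit descending; place each in the latest free slot ≤ its deadline.
Profit order: D=48 B=46 A=44 E=36 C=33 F=12
Assign: D→slot 5, B→slot 4, A→slot 3, E→slot 1, C→slot 2, F skipped.
Slots: [1:E] [2:C] [3:A] [4:B] [5:D]
Profit = 36 + 33 + 44 + 46 + 48 = 207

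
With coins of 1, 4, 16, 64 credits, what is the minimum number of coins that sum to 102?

6

102 − 1×64→38 − 2×16→6 − 1×4→2 − 2×1→0
Total coins = 1 + 2 + 1 + 2 = 6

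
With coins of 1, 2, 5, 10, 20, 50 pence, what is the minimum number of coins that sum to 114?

114 − 2×50→14 − 1×10→4 − 2×2→0
Total coins = 2 + 1 + 2 = 5

5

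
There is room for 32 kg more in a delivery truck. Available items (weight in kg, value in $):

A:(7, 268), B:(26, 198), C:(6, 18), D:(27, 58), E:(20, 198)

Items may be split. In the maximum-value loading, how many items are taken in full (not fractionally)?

Sort by value per unit weight and fill in that order.
Order: A (268/7=38.29) > E (198/20=9.90) > B (198/26=7.62) > C (18/6=3.00) > D (58/27=2.15)
Fill: take A (7 @ 268) → take E (20 @ 198) → take 5/26 of B → 38.08; 32/32 used.
2 item(s) taken whole; one partial (take 5/26 of B).

2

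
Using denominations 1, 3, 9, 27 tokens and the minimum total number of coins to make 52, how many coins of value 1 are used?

1

52 − 1×27→25 − 2×9→7 − 2×3→1 − 1×1→0
Count of 1: 1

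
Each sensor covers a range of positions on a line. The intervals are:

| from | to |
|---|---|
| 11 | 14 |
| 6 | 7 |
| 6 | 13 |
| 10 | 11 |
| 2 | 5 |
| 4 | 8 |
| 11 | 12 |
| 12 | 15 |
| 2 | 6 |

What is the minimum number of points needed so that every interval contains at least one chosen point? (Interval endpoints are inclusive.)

By right end: [2,5]  [2,6]  [6,7]  [4,8]  [10,11]  [11,12]  [6,13]  [11,14]  [12,15]
[2,5] uncovered → point at 5; [6,7] uncovered → point at 7; [10,11] uncovered → point at 11; [12,15] uncovered → point at 15.
Points: 5, 7, 11, 15 (4 total).

4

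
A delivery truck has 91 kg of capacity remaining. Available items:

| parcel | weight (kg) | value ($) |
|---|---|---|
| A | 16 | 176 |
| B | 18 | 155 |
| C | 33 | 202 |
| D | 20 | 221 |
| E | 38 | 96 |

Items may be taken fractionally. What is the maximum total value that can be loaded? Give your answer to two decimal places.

764.11

Sort by value per unit weight and fill in that order.
Ratios (sorted): D 11.05, A 11.00, B 8.61, C 6.12, E 2.53
take D (20 @ 221); take A (16 @ 176); take B (18 @ 155); take C (33 @ 202); take 4/38 of E → 10.11. Capacity used 91/91.
Total value = 764.11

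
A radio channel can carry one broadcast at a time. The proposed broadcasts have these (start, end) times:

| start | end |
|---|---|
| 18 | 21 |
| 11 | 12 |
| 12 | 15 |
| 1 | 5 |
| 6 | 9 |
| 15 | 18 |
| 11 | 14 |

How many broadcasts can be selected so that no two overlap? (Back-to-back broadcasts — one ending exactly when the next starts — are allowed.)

Greedy by earliest finish: after sorting by end time, pick each interval compatible with the last pick.
By end time: (1,5), (6,9), (11,12), (11,14), (12,15), (15,18), (18,21).
Pick (1,5); next start ≥ 5 → (6,9); next start ≥ 9 → (11,12); next start ≥ 12 → (12,15); next start ≥ 15 → (15,18); next start ≥ 18 → (18,21).
Selected 6 broadcasts.

6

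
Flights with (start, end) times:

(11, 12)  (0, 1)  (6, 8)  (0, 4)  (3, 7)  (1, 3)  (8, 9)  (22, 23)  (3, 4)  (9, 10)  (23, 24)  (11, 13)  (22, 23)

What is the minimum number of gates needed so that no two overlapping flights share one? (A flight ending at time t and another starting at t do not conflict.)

3

Count concurrent intervals with a sweep; the peak is the room count.
starts: [0, 0, 1, 3, 3, 6, 8, 9, 11, 11, 22, 22, 23]
ends:   [1, 3, 4, 4, 7, 8, 9, 10, 12, 13, 23, 23, 24]
s0→1 s0→2 e1→1 s1→2 e3→1 s3→2 s3→3  — peak 3.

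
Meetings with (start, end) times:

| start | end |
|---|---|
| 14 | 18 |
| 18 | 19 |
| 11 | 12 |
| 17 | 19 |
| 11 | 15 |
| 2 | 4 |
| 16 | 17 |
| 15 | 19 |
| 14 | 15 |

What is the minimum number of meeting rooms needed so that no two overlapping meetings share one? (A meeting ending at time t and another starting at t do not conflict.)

Events (time:±→running): 2:+→1 4:-→0 11:+→1 11:+→2 12:-→1 14:+→2 14:+→3 … peak 3.

3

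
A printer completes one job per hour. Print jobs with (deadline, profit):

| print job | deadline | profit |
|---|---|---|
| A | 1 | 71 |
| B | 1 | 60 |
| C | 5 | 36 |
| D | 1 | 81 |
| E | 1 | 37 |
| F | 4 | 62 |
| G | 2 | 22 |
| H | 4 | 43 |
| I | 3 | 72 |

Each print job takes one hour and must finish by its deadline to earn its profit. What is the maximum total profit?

Take jobs in profit order; each goes to the latest open slot no later than its deadline.
Profit order: D=81 I=72 A=71 F=62 B=60 H=43 E=37 C=36 G=22
Assign: D→slot 1, I→slot 3, A skipped, F→slot 4, B skipped, H→slot 2, E skipped, C→slot 5, G skipped.
Slots: [1:D] [2:H] [3:I] [4:F] [5:C]
Profit = 81 + 43 + 72 + 62 + 36 = 294

294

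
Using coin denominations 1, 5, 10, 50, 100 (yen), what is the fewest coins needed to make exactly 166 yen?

Greedy: take as many of the largest coin as possible, then repeat with the remainder.
166 = 1×100 + 1×50 + 1×10 + 1×5 + 1×1
Total coins = 1 + 1 + 1 + 1 + 1 = 5

5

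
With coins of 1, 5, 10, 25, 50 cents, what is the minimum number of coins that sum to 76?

76 = 1×50 + 1×25 + 1×1
Total coins = 1 + 1 + 1 = 3

3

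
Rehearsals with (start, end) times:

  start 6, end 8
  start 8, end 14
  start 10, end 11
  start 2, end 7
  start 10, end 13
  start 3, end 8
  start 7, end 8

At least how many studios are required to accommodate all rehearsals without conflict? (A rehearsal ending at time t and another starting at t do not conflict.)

3

Events (time:±→running): 2:+→1 3:+→2 6:+→3 … peak 3.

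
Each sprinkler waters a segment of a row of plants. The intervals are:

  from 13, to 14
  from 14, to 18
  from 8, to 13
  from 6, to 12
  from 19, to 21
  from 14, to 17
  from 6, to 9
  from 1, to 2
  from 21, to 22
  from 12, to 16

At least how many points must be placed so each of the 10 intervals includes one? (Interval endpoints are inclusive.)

4

Process intervals by earliest right end; each time one isn't hit yet, stab at its right endpoint.
By right end: [1,2]  [6,9]  [6,12]  [8,13]  [13,14]  [12,16]  [14,17]  [14,18]  [19,21]  [21,22]
[1,2] uncovered → point at 2; [6,9] uncovered → point at 9; [13,14] uncovered → point at 14; [19,21] uncovered → point at 21.
Points: 2, 9, 14, 21 (4 total).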